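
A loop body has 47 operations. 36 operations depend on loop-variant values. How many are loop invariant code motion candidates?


Invariant candidates = total - loop-dependent
= 47 - 36 = 11

11


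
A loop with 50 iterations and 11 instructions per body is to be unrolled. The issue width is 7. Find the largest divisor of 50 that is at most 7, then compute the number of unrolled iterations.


Largest divisor of 50 <= 7 is 5
New iterations = 50 / 5 = 10

10


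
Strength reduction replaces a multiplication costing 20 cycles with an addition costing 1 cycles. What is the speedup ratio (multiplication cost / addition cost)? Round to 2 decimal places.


Ratio = mult_cost / add_cost = 20 / 1 = 20.0

20.0


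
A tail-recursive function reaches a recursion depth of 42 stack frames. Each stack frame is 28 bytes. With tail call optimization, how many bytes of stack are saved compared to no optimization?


Without TCO: 42 * 28 = 1176 bytes
With TCO: reuse 1 frame = 28 bytes
Savings = 1176 - 28 = 1148

1148


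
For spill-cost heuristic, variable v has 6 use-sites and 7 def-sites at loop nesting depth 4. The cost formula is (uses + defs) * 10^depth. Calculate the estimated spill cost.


uses + defs = 6 + 7 = 13
10^4 = 10000
Spill cost = 13 * 10000 = 130000

130000


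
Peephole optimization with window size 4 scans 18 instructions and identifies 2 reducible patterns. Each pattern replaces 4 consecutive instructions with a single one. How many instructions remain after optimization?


Each match removes 3 instructions.
Total removed = 2 * 3 = 6
Remaining = 18 - 6 = 12

12


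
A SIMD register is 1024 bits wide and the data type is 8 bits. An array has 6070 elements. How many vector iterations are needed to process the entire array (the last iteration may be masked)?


Width = 1024 / 8 = 128 elements per vector op
Iterations = ceil(6070 / 128) = 48

48


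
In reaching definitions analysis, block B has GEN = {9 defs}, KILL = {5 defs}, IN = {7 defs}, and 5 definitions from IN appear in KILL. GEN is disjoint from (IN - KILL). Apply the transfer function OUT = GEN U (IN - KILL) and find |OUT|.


IN - KILL: 7 - 5 = 2 surviving definitions
OUT = GEN + surviving = 9 + 2 = 11

11


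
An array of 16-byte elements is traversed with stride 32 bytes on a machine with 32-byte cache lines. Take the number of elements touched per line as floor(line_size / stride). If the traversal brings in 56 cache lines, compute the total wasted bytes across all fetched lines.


Elements per line = floor(32 / 32) = 1
Bytes used per line = 1 * 16 = 16
Wasted per line = 32 - 16 = 16
Total wasted = 16 * 56 = 896

896


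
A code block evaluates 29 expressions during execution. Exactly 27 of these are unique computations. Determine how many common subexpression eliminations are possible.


CSE count = total expressions - unique expressions
= 29 - 27 = 2

2


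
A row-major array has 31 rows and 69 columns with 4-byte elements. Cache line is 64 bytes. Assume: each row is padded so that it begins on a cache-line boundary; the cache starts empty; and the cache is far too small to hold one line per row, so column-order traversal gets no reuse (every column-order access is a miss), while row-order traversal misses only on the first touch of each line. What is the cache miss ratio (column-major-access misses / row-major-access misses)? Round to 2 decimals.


Each row occupies 69 * 4 = 276 bytes and starts on a line boundary, so it spans ceil(276 / 64) = 5 cache lines.
Row-major traversal misses (one per line touched): 31 * ceil(69 * 4 / 64) = 155
Column-major traversal misses (no reuse, every access misses): 31 * 69 = 2139
Ratio = 2139 / 155 = 13.8

13.8


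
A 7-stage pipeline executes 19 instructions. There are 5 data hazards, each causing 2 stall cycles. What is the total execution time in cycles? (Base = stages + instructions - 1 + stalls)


Base cycles = 7 + 19 - 1 = 25
Total stalls = 5 * 2 = 10
Total = 25 + 10 = 35

35


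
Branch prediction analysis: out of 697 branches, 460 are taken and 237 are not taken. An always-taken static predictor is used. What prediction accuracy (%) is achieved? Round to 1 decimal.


Predictor: always-taken
Correct predictions = 460
Accuracy = 460 / 697 * 100 = 66.0%

66.0


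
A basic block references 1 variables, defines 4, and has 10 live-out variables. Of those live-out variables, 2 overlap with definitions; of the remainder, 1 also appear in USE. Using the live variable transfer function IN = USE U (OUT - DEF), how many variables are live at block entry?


OUT - DEF: 10 - 2 = 8
|IN| = |USE| + |OUT - DEF| - |USE ∩ (OUT - DEF)| = 1 + 8 - 1 = 8

8


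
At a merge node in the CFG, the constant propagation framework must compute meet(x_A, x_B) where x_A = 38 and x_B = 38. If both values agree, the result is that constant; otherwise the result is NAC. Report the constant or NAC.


Meet operation: if both paths give the same constant, result is that constant; if they differ, result is NAC (not-a-constant).
Path A: 38, Path B: 38 -> equal
Result: constant -> 38

38


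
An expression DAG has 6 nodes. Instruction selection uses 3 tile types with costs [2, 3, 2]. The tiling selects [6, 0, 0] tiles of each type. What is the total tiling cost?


Total cost = sum(count_i * cost_i)
= 6*2 + 0*3 + 0*2
= 12

12


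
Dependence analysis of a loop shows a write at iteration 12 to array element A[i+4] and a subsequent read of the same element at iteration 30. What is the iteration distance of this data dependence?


Distance = read iteration - write iteration
= 30 - 12 = 18

18


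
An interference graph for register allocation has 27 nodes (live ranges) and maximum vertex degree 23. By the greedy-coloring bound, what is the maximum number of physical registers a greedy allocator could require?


Greedy coloring never needs more than (max_degree + 1) colors: when coloring a vertex, at most max_degree neighbors are already colored.
Upper bound = 23 + 1 = 24

24


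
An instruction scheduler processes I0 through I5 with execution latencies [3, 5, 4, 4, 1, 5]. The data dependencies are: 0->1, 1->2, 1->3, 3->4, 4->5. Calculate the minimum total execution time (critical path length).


Compute longest path through dependency graph: dist(Ik) = max over predecessors of dist + latency(Ik).
dist(I0) = latency 3 = 3
dist(I1) = dist(I0) + 5 = 3 + 5 = 8
dist(I2) = dist(I1) + 4 = 8 + 4 = 12
dist(I3) = dist(I1) + 4 = 8 + 4 = 12
dist(I4) = dist(I3) + 1 = 12 + 1 = 13
dist(I5) = dist(I4) + 5 = 13 + 5 = 18
Critical path = max dist = 18

18


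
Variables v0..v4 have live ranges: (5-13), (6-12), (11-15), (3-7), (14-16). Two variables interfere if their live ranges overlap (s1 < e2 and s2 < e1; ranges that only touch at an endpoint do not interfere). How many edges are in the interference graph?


Check all pairs for overlapping intervals.
Two intervals (s1,e1) and (s2,e2) overlap if s1 < e2 and s2 < e1.
v0 (5-13) vs v1..v4: overlaps v1, v2, v3 -> 3
v1 (6-12) vs v2..v4: overlaps v2, v3 -> 2
v2 (11-15) vs v3..v4: overlaps v4 -> 1
v3 (3-7) vs v4: overlaps none -> 0
Total overlapping pairs = 3 + 2 + 1 + 0 = 6

6


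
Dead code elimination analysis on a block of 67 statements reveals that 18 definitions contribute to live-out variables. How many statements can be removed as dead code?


Dead code = total statements - live definitions
= 67 - 18 = 49

49


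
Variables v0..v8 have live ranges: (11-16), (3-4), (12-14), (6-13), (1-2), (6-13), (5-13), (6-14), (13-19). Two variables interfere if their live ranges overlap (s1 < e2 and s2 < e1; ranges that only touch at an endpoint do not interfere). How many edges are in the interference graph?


Check all pairs for overlapping intervals.
Two intervals (s1,e1) and (s2,e2) overlap if s1 < e2 and s2 < e1.
v0 (11-16) vs v1..v8: overlaps v2, v3, v5, v6, v7, v8 -> 6
v1 (3-4) vs v2..v8: overlaps none -> 0
v2 (12-14) vs v3..v8: overlaps v3, v5, v6, v7, v8 -> 5
v3 (6-13) vs v4..v8: overlaps v5, v6, v7 -> 3
v4 (1-2) vs v5..v8: overlaps none -> 0
v5 (6-13) vs v6..v8: overlaps v6, v7 -> 2
v6 (5-13) vs v7..v8: overlaps v7 -> 1
v7 (6-14) vs v8: overlaps v8 -> 1
Total overlapping pairs = 6 + 0 + 5 + 3 + 0 + 2 + 1 + 1 = 18

18


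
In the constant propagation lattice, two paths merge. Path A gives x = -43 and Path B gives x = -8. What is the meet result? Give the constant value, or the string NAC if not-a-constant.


Meet operation: if both paths give the same constant, result is that constant; if they differ, result is NAC (not-a-constant).
Path A: -43, Path B: -8 -> differ
Result: not-a-constant -> NAC

NAC


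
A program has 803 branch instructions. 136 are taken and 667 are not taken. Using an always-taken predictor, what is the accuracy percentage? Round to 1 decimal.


Predictor: always-taken
Correct predictions = 136
Accuracy = 136 / 803 * 100 = 16.9%

16.9


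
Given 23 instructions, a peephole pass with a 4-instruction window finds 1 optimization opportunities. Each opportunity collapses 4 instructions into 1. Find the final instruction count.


Each match removes 3 instructions.
Total removed = 1 * 3 = 3
Remaining = 23 - 3 = 20

20


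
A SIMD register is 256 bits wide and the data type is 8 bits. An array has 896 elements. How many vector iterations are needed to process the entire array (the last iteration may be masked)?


Width = 256 / 8 = 32 elements per vector op
Iterations = ceil(896 / 32) = 28

28


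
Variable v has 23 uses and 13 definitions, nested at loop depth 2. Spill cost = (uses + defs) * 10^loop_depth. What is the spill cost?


uses + defs = 23 + 13 = 36
10^2 = 100
Spill cost = 36 * 100 = 3600

3600


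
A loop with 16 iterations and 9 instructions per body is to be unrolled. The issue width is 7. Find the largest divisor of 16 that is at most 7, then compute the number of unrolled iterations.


Largest divisor of 16 <= 7 is 4
New iterations = 16 / 4 = 4

4


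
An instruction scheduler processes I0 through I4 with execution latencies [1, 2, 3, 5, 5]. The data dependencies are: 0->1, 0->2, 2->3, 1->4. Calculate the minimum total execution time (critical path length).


Compute longest path through dependency graph: dist(Ik) = max over predecessors of dist + latency(Ik).
dist(I0) = latency 1 = 1
dist(I1) = dist(I0) + 2 = 1 + 2 = 3
dist(I2) = dist(I0) + 3 = 1 + 3 = 4
dist(I3) = dist(I2) + 5 = 4 + 5 = 9
dist(I4) = dist(I1) + 5 = 3 + 5 = 8
Critical path = max dist = 9

9


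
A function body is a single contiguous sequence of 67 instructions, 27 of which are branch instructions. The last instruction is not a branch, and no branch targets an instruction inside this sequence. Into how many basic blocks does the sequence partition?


With no in-sequence branch targets, the leaders are the first instruction plus the instruction after each branch.
Number of basic blocks = branches + 1
= 27 + 1 = 28

28


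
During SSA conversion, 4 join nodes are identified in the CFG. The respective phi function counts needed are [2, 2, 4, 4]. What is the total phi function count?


Total phi functions = sum of phi functions at each join node
= 2 + 2 + 4 + 4 = 12

12


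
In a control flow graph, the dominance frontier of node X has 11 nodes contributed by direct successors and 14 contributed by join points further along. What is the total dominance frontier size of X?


DF(X) = direct successor contributions + join point contributions
= 11 + 14 = 25

25


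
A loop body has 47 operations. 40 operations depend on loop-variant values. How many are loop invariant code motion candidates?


Invariant candidates = total - loop-dependent
= 47 - 40 = 7

7


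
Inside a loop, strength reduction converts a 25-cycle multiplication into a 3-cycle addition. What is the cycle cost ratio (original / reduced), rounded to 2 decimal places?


Ratio = mult_cost / add_cost = 25 / 3 = 8.33

8.33


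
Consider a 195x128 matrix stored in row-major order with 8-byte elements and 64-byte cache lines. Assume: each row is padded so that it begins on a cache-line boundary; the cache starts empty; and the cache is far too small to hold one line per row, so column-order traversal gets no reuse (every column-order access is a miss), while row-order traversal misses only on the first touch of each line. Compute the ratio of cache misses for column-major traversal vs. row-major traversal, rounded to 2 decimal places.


Each row occupies 128 * 8 = 1024 bytes and starts on a line boundary, so it spans ceil(1024 / 64) = 16 cache lines.
Row-major traversal misses (one per line touched): 195 * ceil(128 * 8 / 64) = 3120
Column-major traversal misses (no reuse, every access misses): 195 * 128 = 24960
Ratio = 24960 / 3120 = 8.0

8.0


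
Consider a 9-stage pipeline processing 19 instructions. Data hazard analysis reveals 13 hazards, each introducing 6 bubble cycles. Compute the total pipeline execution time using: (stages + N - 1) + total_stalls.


Base cycles = 9 + 19 - 1 = 27
Total stalls = 13 * 6 = 78
Total = 27 + 78 = 105

105


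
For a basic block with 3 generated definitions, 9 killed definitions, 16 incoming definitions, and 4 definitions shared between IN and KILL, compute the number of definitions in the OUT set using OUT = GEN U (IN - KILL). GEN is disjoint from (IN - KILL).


IN - KILL: 16 - 4 = 12 surviving definitions
OUT = GEN + surviving = 3 + 12 = 15

15


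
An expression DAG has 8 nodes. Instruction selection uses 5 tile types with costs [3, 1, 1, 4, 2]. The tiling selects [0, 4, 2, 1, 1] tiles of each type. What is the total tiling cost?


Total cost = sum(count_i * cost_i)
= 0*3 + 4*1 + 2*1 + 1*4 + 1*2
= 12

12


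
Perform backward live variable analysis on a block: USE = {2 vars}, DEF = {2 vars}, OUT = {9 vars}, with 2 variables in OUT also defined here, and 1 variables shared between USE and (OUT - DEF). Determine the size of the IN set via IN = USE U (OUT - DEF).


OUT - DEF: 9 - 2 = 7
|IN| = |USE| + |OUT - DEF| - |USE ∩ (OUT - DEF)| = 2 + 7 - 1 = 8

8


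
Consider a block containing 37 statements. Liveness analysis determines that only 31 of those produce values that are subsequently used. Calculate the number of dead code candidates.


Dead code = total statements - live definitions
= 37 - 31 = 6

6


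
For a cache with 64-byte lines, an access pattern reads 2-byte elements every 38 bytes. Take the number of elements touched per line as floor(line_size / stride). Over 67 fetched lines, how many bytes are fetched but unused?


Elements per line = floor(64 / 38) = 1
Bytes used per line = 1 * 2 = 2
Wasted per line = 64 - 2 = 62
Total wasted = 62 * 67 = 4154

4154


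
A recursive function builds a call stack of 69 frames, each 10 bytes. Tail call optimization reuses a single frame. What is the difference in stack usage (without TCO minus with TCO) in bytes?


Without TCO: 69 * 10 = 690 bytes
With TCO: reuse 1 frame = 10 bytes
Savings = 690 - 10 = 680

680


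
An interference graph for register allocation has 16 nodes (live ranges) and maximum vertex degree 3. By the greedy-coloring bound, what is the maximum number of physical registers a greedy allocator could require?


Greedy coloring never needs more than (max_degree + 1) colors: when coloring a vertex, at most max_degree neighbors are already colored.
Upper bound = 3 + 1 = 4

4


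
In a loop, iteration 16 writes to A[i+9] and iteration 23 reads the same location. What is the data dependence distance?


Distance = read iteration - write iteration
= 23 - 16 = 7

7


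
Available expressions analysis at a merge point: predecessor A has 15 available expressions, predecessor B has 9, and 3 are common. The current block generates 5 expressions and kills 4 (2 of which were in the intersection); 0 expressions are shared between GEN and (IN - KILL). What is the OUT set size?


IN = intersection of predecessors = 3
IN - KILL = 3 - 2 = 1
|OUT| = |GEN| + |IN - KILL| - |GEN ∩ (IN - KILL)| = 5 + 1 - 0 = 6

6


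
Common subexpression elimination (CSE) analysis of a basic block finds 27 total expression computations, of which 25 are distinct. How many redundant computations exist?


CSE count = total expressions - unique expressions
= 27 - 25 = 2

2


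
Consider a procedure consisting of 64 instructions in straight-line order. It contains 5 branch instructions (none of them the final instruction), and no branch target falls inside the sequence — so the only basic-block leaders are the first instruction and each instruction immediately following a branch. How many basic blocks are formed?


With no in-sequence branch targets, the leaders are the first instruction plus the instruction after each branch.
Number of basic blocks = branches + 1
= 5 + 1 = 6

6


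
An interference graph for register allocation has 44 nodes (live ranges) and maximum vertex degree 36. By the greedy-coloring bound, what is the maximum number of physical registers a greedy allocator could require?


Greedy coloring never needs more than (max_degree + 1) colors: when coloring a vertex, at most max_degree neighbors are already colored.
Upper bound = 36 + 1 = 37

37


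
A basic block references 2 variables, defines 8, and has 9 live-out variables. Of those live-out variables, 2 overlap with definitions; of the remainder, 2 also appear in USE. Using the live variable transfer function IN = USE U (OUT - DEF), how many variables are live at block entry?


OUT - DEF: 9 - 2 = 7
|IN| = |USE| + |OUT - DEF| - |USE ∩ (OUT - DEF)| = 2 + 7 - 2 = 7

7


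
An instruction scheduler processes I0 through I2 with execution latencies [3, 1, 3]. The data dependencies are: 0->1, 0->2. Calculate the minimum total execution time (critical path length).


Compute longest path through dependency graph: dist(Ik) = max over predecessors of dist + latency(Ik).
dist(I0) = latency 3 = 3
dist(I1) = dist(I0) + 1 = 3 + 1 = 4
dist(I2) = dist(I0) + 3 = 3 + 3 = 6
Critical path = max dist = 6

6


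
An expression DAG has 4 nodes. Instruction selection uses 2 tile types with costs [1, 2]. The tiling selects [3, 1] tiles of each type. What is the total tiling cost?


Total cost = sum(count_i * cost_i)
= 3*1 + 1*2
= 5

5


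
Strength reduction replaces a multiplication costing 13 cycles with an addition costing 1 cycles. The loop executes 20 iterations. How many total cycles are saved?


Per-iteration saving = 13 - 1 = 12
Total saved = 20 * 12 = 240

240


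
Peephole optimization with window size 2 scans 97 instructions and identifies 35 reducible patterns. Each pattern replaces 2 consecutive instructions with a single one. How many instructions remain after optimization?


Each match removes 1 instructions.
Total removed = 35 * 1 = 35
Remaining = 97 - 35 = 62

62


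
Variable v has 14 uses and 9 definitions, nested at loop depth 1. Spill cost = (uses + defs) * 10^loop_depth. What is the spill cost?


uses + defs = 14 + 9 = 23
10^1 = 10
Spill cost = 23 * 10 = 230

230


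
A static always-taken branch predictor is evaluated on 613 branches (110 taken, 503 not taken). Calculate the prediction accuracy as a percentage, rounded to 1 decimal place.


Predictor: always-taken
Correct predictions = 110
Accuracy = 110 / 613 * 100 = 17.9%

17.9


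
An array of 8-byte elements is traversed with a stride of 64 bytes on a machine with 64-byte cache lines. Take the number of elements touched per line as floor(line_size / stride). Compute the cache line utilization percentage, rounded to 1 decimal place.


Elements per cache line = floor(64 / 64) = 1
Bytes used = 1 * 8 = 8
Utilization = 8 / 64 * 100 = 12.5%

12.5


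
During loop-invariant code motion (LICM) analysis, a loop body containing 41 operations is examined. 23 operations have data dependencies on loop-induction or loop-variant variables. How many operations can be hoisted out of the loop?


Invariant candidates = total - loop-dependent
= 41 - 23 = 18

18


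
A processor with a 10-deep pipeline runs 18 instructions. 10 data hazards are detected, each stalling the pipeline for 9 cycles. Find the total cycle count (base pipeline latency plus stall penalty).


Base cycles = 10 + 18 - 1 = 27
Total stalls = 10 * 9 = 90
Total = 27 + 90 = 117

117


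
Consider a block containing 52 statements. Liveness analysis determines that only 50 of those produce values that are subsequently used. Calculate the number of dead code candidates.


Dead code = total statements - live definitions
= 52 - 50 = 2

2


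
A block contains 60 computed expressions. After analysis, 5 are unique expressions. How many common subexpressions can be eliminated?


CSE count = total expressions - unique expressions
= 60 - 5 = 55

55


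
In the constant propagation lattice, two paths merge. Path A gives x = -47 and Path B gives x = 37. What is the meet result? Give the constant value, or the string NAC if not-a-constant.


Meet operation: if both paths give the same constant, result is that constant; if they differ, result is NAC (not-a-constant).
Path A: -47, Path B: 37 -> differ
Result: not-a-constant -> NAC

NAC


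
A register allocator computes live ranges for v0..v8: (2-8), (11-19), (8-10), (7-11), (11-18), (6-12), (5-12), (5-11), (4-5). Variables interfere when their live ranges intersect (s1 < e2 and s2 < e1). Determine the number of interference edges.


Check all pairs for overlapping intervals.
Two intervals (s1,e1) and (s2,e2) overlap if s1 < e2 and s2 < e1.
v0 (2-8) vs v1..v8: overlaps v3, v5, v6, v7, v8 -> 5
v1 (11-19) vs v2..v8: overlaps v4, v5, v6 -> 3
v2 (8-10) vs v3..v8: overlaps v3, v5, v6, v7 -> 4
v3 (7-11) vs v4..v8: overlaps v5, v6, v7 -> 3
v4 (11-18) vs v5..v8: overlaps v5, v6 -> 2
v5 (6-12) vs v6..v8: overlaps v6, v7 -> 2
v6 (5-12) vs v7..v8: overlaps v7 -> 1
v7 (5-11) vs v8: overlaps none -> 0
Total overlapping pairs = 5 + 3 + 4 + 3 + 2 + 2 + 1 + 0 = 20

20


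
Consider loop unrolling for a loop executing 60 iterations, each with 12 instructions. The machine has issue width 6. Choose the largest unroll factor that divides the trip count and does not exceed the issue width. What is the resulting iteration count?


Largest divisor of 60 <= 6 is 6
New iterations = 60 / 6 = 10

10


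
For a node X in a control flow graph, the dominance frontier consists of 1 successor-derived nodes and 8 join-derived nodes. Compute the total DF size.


DF(X) = direct successor contributions + join point contributions
= 1 + 8 = 9

9


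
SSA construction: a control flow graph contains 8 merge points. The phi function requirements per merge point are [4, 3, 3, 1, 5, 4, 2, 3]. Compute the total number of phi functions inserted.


Total phi functions = sum of phi functions at each join node
= 4 + 3 + 3 + 1 + 5 + 4 + 2 + 3 = 25

25


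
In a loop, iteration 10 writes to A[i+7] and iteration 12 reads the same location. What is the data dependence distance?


Distance = read iteration - write iteration
= 12 - 10 = 2

2


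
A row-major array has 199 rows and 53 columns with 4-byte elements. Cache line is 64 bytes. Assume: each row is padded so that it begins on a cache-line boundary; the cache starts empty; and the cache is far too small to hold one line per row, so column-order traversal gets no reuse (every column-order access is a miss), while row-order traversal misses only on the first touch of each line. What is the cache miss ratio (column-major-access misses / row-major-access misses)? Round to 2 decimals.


Each row occupies 53 * 4 = 212 bytes and starts on a line boundary, so it spans ceil(212 / 64) = 4 cache lines.
Row-major traversal misses (one per line touched): 199 * ceil(53 * 4 / 64) = 796
Column-major traversal misses (no reuse, every access misses): 199 * 53 = 10547
Ratio = 10547 / 796 = 13.25

13.25


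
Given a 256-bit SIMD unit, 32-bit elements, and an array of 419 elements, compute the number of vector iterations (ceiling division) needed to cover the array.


Width = 256 / 32 = 8 elements per vector op
Iterations = ceil(419 / 8) = 53

53


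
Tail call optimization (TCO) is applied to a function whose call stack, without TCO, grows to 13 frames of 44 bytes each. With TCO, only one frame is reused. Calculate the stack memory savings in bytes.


Without TCO: 13 * 44 = 572 bytes
With TCO: reuse 1 frame = 44 bytes
Savings = 572 - 44 = 528

528


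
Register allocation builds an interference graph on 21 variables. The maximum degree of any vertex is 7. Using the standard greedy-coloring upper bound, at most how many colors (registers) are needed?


Greedy coloring never needs more than (max_degree + 1) colors: when coloring a vertex, at most max_degree neighbors are already colored.
Upper bound = 7 + 1 = 8

8


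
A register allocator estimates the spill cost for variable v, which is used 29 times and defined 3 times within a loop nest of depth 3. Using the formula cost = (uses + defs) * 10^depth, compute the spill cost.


uses + defs = 29 + 3 = 32
10^3 = 1000
Spill cost = 32 * 1000 = 32000

32000


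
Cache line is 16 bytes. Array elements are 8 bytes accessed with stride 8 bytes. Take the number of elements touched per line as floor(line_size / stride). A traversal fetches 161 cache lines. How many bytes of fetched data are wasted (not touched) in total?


Elements per line = floor(16 / 8) = 2
Bytes used per line = 2 * 8 = 16
Wasted per line = 16 - 16 = 0
Total wasted = 0 * 161 = 0

0


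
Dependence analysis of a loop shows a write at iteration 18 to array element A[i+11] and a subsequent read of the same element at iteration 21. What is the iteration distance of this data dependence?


Distance = read iteration - write iteration
= 21 - 18 = 3

3


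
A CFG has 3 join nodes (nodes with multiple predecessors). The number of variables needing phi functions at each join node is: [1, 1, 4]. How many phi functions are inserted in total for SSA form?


Total phi functions = sum of phi functions at each join node
= 1 + 1 + 4 = 6

6


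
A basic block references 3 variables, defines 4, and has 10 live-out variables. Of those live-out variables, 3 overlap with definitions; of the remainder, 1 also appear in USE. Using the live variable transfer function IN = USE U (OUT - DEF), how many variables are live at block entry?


OUT - DEF: 10 - 3 = 7
|IN| = |USE| + |OUT - DEF| - |USE ∩ (OUT - DEF)| = 3 + 7 - 1 = 9

9


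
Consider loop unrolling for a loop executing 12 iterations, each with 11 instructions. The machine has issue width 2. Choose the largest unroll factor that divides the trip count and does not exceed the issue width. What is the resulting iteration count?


Largest divisor of 12 <= 2 is 2
New iterations = 12 / 2 = 6

6


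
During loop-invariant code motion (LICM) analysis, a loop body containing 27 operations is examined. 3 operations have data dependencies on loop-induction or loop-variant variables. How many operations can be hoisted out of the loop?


Invariant candidates = total - loop-dependent
= 27 - 3 = 24

24


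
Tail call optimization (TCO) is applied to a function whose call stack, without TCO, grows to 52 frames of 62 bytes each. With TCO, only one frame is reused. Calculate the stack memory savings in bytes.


Without TCO: 52 * 62 = 3224 bytes
With TCO: reuse 1 frame = 62 bytes
Savings = 3224 - 62 = 3162

3162


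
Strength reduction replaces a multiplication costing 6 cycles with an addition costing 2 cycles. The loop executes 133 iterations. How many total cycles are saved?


Per-iteration saving = 6 - 2 = 4
Total saved = 133 * 4 = 532

532


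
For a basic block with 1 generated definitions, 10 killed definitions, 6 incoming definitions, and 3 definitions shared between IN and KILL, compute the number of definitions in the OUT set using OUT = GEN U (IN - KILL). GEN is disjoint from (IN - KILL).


IN - KILL: 6 - 3 = 3 surviving definitions
OUT = GEN + surviving = 1 + 3 = 4

4


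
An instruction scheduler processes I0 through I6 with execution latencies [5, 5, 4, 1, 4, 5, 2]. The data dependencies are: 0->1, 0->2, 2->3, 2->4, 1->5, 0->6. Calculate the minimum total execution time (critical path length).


Compute longest path through dependency graph: dist(Ik) = max over predecessors of dist + latency(Ik).
dist(I0) = latency 5 = 5
dist(I1) = dist(I0) + 5 = 5 + 5 = 10
dist(I2) = dist(I0) + 4 = 5 + 4 = 9
dist(I3) = dist(I2) + 1 = 9 + 1 = 10
dist(I4) = dist(I2) + 4 = 9 + 4 = 13
dist(I5) = dist(I1) + 5 = 10 + 5 = 15
dist(I6) = dist(I0) + 2 = 5 + 2 = 7
Critical path = max dist = 15

15


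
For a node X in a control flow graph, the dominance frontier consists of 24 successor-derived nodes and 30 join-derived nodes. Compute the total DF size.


DF(X) = direct successor contributions + join point contributions
= 24 + 30 = 54

54


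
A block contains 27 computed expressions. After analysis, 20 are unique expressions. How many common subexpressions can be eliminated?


CSE count = total expressions - unique expressions
= 27 - 20 = 7

7


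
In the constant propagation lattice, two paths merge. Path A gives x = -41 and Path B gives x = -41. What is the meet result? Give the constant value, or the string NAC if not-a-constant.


Meet operation: if both paths give the same constant, result is that constant; if they differ, result is NAC (not-a-constant).
Path A: -41, Path B: -41 -> equal
Result: constant -> -41

-41


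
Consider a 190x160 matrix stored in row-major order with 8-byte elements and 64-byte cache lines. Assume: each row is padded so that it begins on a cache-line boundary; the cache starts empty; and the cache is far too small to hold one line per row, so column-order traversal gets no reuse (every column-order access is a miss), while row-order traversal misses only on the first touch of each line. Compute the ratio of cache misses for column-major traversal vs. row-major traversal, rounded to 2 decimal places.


Each row occupies 160 * 8 = 1280 bytes and starts on a line boundary, so it spans ceil(1280 / 64) = 20 cache lines.
Row-major traversal misses (one per line touched): 190 * ceil(160 * 8 / 64) = 3800
Column-major traversal misses (no reuse, every access misses): 190 * 160 = 30400
Ratio = 30400 / 3800 = 8.0

8.0


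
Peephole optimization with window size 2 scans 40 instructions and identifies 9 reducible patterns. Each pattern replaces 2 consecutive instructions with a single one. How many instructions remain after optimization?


Each match removes 1 instructions.
Total removed = 9 * 1 = 9
Remaining = 40 - 9 = 31

31


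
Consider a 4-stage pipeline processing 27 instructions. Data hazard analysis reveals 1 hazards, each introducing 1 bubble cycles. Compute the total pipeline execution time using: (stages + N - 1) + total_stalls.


Base cycles = 4 + 27 - 1 = 30
Total stalls = 1 * 1 = 1
Total = 30 + 1 = 31

31


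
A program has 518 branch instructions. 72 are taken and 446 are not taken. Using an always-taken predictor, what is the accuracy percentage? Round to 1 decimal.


Predictor: always-taken
Correct predictions = 72
Accuracy = 72 / 518 * 100 = 13.9%

13.9


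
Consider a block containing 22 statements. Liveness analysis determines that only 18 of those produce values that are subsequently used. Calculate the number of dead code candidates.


Dead code = total statements - live definitions
= 22 - 18 = 4

4


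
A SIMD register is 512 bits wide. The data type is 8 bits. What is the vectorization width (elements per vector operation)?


Width = SIMD bits / data type bits
= 512 / 8 = 64

64


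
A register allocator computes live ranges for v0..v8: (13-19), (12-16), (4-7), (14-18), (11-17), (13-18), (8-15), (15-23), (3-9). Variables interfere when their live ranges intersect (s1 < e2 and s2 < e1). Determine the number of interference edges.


Check all pairs for overlapping intervals.
Two intervals (s1,e1) and (s2,e2) overlap if s1 < e2 and s2 < e1.
v0 (13-19) vs v1..v8: overlaps v1, v3, v4, v5, v6, v7 -> 6
v1 (12-16) vs v2..v8: overlaps v3, v4, v5, v6, v7 -> 5
v2 (4-7) vs v3..v8: overlaps v8 -> 1
v3 (14-18) vs v4..v8: overlaps v4, v5, v6, v7 -> 4
v4 (11-17) vs v5..v8: overlaps v5, v6, v7 -> 3
v5 (13-18) vs v6..v8: overlaps v6, v7 -> 2
v6 (8-15) vs v7..v8: overlaps v8 -> 1
v7 (15-23) vs v8: overlaps none -> 0
Total overlapping pairs = 6 + 5 + 1 + 4 + 3 + 2 + 1 + 0 = 22

22


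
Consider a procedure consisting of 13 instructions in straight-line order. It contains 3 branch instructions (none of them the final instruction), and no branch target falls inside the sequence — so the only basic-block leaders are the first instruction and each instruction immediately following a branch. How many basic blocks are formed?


With no in-sequence branch targets, the leaders are the first instruction plus the instruction after each branch.
Number of basic blocks = branches + 1
= 3 + 1 = 4

4


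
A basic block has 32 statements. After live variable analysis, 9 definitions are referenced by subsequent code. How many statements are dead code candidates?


Dead code = total statements - live definitions
= 32 - 9 = 23

23


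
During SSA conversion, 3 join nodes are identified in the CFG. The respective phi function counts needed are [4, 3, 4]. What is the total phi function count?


Total phi functions = sum of phi functions at each join node
= 4 + 3 + 4 = 11

11


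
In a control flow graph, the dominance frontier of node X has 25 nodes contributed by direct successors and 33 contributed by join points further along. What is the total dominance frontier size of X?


DF(X) = direct successor contributions + join point contributions
= 25 + 33 = 58

58


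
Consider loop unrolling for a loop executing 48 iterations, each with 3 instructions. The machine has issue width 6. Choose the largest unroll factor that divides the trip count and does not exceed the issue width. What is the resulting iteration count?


Largest divisor of 48 <= 6 is 6
New iterations = 48 / 6 = 8

8


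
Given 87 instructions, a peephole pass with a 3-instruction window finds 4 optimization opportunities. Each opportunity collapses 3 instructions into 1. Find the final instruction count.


Each match removes 2 instructions.
Total removed = 4 * 2 = 8
Remaining = 87 - 8 = 79

79


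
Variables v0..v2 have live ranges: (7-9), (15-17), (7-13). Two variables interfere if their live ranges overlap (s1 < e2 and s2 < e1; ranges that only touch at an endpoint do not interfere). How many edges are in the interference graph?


Check all pairs for overlapping intervals.
Two intervals (s1,e1) and (s2,e2) overlap if s1 < e2 and s2 < e1.
v0 (7-9) vs v1..v2: overlaps v2 -> 1
v1 (15-17) vs v2: overlaps none -> 0
Total overlapping pairs = 1 + 0 = 1

1


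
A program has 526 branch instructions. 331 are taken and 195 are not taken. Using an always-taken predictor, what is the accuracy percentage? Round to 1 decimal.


Predictor: always-taken
Correct predictions = 331
Accuracy = 331 / 526 * 100 = 62.9%

62.9


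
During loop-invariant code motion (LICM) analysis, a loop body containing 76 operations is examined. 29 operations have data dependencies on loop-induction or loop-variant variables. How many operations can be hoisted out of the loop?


Invariant candidates = total - loop-dependent
= 76 - 29 = 47

47


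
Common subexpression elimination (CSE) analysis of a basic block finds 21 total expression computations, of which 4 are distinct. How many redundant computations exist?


CSE count = total expressions - unique expressions
= 21 - 4 = 17

17


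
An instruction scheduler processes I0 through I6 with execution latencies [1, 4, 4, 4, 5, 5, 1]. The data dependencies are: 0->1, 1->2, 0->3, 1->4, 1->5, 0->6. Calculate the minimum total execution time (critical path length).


Compute longest path through dependency graph: dist(Ik) = max over predecessors of dist + latency(Ik).
dist(I0) = latency 1 = 1
dist(I1) = dist(I0) + 4 = 1 + 4 = 5
dist(I2) = dist(I1) + 4 = 5 + 4 = 9
dist(I3) = dist(I0) + 4 = 1 + 4 = 5
dist(I4) = dist(I1) + 5 = 5 + 5 = 10
dist(I5) = dist(I1) + 5 = 5 + 5 = 10
dist(I6) = dist(I0) + 1 = 1 + 1 = 2
Critical path = max dist = 10

10


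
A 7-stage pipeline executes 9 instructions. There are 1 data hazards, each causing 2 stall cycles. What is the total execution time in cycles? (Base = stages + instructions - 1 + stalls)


Base cycles = 7 + 9 - 1 = 15
Total stalls = 1 * 2 = 2
Total = 15 + 2 = 17

17


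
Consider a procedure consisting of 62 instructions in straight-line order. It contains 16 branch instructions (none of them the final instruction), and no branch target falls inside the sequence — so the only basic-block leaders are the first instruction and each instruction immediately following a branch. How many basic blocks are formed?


With no in-sequence branch targets, the leaders are the first instruction plus the instruction after each branch.
Number of basic blocks = branches + 1
= 16 + 1 = 17

17


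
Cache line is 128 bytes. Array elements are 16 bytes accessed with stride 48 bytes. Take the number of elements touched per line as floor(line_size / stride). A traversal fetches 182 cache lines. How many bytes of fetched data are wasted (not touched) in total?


Elements per line = floor(128 / 48) = 2
Bytes used per line = 2 * 16 = 32
Wasted per line = 128 - 32 = 96
Total wasted = 96 * 182 = 17472

17472


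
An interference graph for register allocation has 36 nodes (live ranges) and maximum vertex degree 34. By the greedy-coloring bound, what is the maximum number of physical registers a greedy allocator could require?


Greedy coloring never needs more than (max_degree + 1) colors: when coloring a vertex, at most max_degree neighbors are already colored.
Upper bound = 34 + 1 = 35

35


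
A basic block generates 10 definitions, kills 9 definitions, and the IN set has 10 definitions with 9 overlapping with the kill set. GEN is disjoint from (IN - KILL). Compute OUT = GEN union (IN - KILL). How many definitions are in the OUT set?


IN - KILL: 10 - 9 = 1 surviving definitions
OUT = GEN + surviving = 10 + 1 = 11

11


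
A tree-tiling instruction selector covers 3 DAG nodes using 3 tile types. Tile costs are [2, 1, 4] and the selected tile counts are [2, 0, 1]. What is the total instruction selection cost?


Total cost = sum(count_i * cost_i)
= 2*2 + 0*1 + 1*4
= 8

8


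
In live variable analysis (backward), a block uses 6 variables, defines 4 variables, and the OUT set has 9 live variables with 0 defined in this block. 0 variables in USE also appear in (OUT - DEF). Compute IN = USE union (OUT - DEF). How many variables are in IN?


OUT - DEF: 9 - 0 = 9
|IN| = |USE| + |OUT - DEF| - |USE ∩ (OUT - DEF)| = 6 + 9 - 0 = 15

15


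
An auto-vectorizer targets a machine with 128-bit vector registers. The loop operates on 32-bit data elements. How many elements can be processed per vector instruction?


Width = SIMD bits / data type bits
= 128 / 32 = 4

4


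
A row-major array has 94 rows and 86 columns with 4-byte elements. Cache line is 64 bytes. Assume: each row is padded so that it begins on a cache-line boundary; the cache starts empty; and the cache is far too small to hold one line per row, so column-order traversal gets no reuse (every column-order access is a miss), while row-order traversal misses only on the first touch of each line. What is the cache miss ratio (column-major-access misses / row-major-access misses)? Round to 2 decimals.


Each row occupies 86 * 4 = 344 bytes and starts on a line boundary, so it spans ceil(344 / 64) = 6 cache lines.
Row-major traversal misses (one per line touched): 94 * ceil(86 * 4 / 64) = 564
Column-major traversal misses (no reuse, every access misses): 94 * 86 = 8084
Ratio = 8084 / 564 = 14.33

14.33


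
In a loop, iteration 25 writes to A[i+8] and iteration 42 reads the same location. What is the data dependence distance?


Distance = read iteration - write iteration
= 42 - 25 = 17

17
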